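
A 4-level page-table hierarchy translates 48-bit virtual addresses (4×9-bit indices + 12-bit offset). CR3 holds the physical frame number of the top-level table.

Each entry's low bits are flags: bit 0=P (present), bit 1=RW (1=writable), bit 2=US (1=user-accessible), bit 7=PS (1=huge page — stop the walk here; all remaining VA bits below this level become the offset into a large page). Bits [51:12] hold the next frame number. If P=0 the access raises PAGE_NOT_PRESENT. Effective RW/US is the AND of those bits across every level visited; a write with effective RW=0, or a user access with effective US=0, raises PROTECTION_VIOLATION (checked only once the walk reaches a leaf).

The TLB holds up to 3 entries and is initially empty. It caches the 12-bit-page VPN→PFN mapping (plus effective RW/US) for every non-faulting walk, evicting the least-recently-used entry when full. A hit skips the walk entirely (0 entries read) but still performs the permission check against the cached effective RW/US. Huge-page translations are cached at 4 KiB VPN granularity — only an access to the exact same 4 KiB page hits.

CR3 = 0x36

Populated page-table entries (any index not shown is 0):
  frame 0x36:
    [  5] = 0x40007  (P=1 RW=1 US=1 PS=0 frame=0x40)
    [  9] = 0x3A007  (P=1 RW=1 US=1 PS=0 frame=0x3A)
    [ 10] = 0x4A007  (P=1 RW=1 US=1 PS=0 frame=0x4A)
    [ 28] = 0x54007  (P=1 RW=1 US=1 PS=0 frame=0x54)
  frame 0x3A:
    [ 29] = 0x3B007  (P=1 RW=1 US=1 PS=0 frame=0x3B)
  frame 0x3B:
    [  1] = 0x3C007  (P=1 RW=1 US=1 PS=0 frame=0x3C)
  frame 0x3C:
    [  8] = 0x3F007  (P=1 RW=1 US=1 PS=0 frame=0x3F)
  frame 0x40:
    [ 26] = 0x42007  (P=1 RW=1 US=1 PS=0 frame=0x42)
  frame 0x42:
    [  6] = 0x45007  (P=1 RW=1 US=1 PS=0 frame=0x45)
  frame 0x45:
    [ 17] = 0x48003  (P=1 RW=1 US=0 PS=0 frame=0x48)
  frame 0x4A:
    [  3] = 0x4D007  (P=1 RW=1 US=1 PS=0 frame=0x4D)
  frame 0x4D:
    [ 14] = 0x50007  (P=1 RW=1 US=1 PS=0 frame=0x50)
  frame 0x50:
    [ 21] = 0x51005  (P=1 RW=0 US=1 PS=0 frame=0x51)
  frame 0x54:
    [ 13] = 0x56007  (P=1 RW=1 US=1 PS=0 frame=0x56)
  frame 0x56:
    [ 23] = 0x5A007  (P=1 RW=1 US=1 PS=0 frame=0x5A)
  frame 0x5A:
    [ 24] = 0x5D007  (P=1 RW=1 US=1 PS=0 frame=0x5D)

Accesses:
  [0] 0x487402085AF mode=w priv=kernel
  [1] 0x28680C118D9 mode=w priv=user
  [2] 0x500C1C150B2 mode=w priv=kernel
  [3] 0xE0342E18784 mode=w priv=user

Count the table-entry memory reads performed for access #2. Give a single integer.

Trace:
#0 VA=0x487402085AF (w,kernel):
  L0: frame=0x36 idx=9 entry=0x3A007 [P=1 RW=1 US=1 PS=0]
  L1: frame=0x3A idx=29 entry=0x3B007 [P=1 RW=1 US=1 PS=0]
  L2: frame=0x3B idx=1 entry=0x3C007 [P=1 RW=1 US=1 PS=0]
  L3: frame=0x3C idx=8 entry=0x3F007 [P=1 RW=1 US=1 PS=0]
  ⇒ phys 0x3F5AF  [4 reads]
#1 VA=0x28680C118D9 (w,user):
  L0: frame=0x36 idx=5 entry=0x40007 [P=1 RW=1 US=1 PS=0]
  L1: frame=0x40 idx=26 entry=0x42007 [P=1 RW=1 US=1 PS=0]
  L2: frame=0x42 idx=6 entry=0x45007 [P=1 RW=1 US=1 PS=0]
  L3: frame=0x45 idx=17 entry=0x48003 [P=1 RW=1 US=0 PS=0]
  ⇒ fault: PROTECTION_VIOLATION  — 4 lookups
#2 VA=0x500C1C150B2 (w,kernel):
  L0: frame=0x36 idx=10 entry=0x4A007 [P=1 RW=1 US=1 PS=0]
  L1: frame=0x4A idx=3 entry=0x4D007 [P=1 RW=1 US=1 PS=0]
  L2: frame=0x4D idx=14 entry=0x50007 [P=1 RW=1 US=1 PS=0]
  L3: frame=0x50 idx=21 entry=0x51005 [P=1 RW=0 US=1 PS=0]
  ⇒ fault: PROTECTION_VIOLATION  — 4 lookups
#3 VA=0xE0342E18784 (w,user):
  L0: frame=0x36 idx=28 entry=0x54007 [P=1 RW=1 US=1 PS=0]
  L1: frame=0x54 idx=13 entry=0x56007 [P=1 RW=1 US=1 PS=0]
  L2: frame=0x56 idx=23 entry=0x5A007 [P=1 RW=1 US=1 PS=0]
  L3: frame=0x5A idx=24 entry=0x5D007 [P=1 RW=1 US=1 PS=0]
  ⇒ phys 0x5D784  [4 reads]

Entries read for #2: 4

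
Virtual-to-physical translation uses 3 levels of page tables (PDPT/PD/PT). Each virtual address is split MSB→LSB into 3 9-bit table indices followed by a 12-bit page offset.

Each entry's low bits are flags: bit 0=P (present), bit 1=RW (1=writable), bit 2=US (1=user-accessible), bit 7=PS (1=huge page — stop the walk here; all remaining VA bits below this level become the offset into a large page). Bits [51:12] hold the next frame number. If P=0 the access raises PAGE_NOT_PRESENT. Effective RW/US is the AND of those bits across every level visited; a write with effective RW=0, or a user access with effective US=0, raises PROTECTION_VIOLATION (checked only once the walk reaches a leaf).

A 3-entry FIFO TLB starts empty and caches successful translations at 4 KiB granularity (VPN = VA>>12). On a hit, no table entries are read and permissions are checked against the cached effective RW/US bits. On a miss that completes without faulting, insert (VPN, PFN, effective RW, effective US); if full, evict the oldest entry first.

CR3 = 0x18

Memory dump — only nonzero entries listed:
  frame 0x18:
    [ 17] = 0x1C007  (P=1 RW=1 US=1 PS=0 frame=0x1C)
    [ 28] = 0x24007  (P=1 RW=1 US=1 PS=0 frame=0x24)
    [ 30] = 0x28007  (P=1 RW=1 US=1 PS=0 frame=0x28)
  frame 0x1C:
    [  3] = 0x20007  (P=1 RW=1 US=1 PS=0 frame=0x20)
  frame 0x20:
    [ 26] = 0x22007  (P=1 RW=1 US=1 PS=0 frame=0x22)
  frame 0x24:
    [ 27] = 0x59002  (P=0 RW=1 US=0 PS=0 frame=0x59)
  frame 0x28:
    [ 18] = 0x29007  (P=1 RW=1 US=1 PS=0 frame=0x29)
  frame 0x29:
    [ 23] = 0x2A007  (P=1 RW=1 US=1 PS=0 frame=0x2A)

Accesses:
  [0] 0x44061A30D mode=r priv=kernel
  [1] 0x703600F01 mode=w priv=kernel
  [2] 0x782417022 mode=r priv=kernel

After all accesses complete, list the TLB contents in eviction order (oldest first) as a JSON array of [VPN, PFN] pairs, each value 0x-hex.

Trace:
#0 VA=0x44061A30D (r,kernel):
  L0 @0x18[17] → 0x1C007  P=1,RW=1,US=1,PS=0
  L1 @0x1C[3] → 0x20007  P=1,RW=1,US=1,PS=0
  L2 @0x20[26] → 0x22007  P=1,RW=1,US=1,PS=0
  ⇒ phys 0x2230D  [3 reads]
#1 VA=0x703600F01 (w,kernel):
  L0 @0x18[28] → 0x24007  P=1,RW=1,US=1,PS=0
  L1 @0x24[27] → 0x59002  P=0,RW=1,US=0,PS=0
  ⇒ fault: PAGE_NOT_PRESENT  — 2 lookups
#2 VA=0x782417022 (r,kernel):
  L0 @0x18[30] → 0x28007  P=1,RW=1,US=1,PS=0
  L1 @0x28[18] → 0x29007  P=1,RW=1,US=1,PS=0
  L2 @0x29[23] → 0x2A007  P=1,RW=1,US=1,PS=0
  ⇒ phys 0x2A022  [3 reads]

TLB: [["0x44061A", "0x22"], ["0x782417", "0x2A"]]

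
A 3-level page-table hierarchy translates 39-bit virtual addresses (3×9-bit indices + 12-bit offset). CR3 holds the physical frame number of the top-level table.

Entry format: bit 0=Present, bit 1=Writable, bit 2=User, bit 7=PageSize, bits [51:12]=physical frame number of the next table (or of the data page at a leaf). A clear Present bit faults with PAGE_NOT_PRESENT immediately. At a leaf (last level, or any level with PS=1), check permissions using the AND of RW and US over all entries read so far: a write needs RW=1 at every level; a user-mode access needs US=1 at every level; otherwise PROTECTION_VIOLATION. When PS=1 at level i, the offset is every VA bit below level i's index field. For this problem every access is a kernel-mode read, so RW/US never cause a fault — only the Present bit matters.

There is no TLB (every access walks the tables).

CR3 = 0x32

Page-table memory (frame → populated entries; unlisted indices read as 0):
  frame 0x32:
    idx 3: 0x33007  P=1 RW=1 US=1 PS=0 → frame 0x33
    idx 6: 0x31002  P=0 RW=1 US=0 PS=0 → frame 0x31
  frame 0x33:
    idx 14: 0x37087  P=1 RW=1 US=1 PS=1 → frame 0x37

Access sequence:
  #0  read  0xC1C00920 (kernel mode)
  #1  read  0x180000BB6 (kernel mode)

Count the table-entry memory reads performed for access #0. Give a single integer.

Per-access translation:
#0 VA=0xC1C00920 (r,kernel):
  L0 @0x32[3] → 0x33007  P=1,RW=1,US=1,PS=0
  L1 @0x33[14] → 0x37087  P=1,RW=1,US=1,PS=1
  ✓ 0x37920 (huge @L1)  — 2 lookups
#1 VA=0x180000BB6 (r,kernel):
  L0 @0x32[6] → 0x31002  P=0,RW=1,US=0,PS=0
  ✗ PAGE_NOT_PRESENT  [1 reads]

Entries read for #0: 2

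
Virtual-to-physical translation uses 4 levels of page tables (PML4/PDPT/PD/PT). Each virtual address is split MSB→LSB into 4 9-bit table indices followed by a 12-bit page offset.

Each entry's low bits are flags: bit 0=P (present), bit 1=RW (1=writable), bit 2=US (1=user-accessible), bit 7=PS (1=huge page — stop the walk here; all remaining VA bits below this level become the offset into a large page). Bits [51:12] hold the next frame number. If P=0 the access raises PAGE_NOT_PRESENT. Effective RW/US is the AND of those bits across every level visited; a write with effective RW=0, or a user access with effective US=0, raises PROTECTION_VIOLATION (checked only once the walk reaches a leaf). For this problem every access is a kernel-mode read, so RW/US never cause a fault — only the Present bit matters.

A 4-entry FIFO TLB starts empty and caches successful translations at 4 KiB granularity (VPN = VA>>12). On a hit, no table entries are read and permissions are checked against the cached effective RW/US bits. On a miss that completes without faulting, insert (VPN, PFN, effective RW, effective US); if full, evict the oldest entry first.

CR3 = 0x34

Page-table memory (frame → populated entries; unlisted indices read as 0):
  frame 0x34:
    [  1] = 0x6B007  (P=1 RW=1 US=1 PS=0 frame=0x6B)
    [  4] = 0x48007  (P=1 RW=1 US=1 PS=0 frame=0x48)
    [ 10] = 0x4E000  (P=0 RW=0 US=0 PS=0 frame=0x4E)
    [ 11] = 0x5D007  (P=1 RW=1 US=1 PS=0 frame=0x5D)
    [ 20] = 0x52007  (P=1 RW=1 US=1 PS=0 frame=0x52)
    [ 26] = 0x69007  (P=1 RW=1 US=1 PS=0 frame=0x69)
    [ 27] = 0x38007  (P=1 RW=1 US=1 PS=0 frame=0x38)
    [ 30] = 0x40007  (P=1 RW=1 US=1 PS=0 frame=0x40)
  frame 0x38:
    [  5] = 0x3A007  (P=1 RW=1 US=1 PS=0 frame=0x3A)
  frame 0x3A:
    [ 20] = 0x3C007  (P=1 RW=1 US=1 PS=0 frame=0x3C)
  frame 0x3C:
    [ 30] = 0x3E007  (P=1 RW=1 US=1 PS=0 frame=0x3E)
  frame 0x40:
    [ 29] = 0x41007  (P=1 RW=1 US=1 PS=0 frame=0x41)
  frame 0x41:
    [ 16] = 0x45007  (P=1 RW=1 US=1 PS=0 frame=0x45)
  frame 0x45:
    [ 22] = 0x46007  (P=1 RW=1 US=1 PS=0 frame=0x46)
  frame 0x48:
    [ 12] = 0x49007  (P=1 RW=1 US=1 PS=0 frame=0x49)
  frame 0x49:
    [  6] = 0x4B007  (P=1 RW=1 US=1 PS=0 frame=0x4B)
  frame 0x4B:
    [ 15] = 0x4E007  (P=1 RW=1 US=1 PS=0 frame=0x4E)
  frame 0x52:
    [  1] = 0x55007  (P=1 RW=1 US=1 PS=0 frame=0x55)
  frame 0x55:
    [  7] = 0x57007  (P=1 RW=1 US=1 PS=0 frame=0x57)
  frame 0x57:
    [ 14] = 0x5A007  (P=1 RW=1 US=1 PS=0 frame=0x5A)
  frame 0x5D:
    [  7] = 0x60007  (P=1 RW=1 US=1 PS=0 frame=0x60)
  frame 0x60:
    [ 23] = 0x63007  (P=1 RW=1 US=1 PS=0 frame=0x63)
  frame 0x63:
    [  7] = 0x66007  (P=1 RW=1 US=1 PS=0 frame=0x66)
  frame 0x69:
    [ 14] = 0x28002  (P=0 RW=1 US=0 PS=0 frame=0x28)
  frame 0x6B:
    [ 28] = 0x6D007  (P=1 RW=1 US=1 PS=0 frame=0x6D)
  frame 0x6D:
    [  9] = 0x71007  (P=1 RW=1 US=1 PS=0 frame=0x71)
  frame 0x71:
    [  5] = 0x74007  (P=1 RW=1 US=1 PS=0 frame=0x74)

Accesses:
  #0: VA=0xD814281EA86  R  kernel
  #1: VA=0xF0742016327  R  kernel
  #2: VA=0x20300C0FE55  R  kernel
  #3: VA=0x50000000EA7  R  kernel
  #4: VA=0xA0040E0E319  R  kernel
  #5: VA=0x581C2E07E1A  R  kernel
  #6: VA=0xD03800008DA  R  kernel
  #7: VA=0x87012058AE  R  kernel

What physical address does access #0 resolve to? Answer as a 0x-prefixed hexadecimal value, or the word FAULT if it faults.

Trace:
#0 VA=0xD814281EA86 (r,kernel):
  [0] read 0x34 idx=27: raw=0x38007 flags P=1 W=1 U=1 S=0
  [1] read 0x38 idx=5: raw=0x3A007 flags P=1 W=1 U=1 S=0
  [2] read 0x3A idx=20: raw=0x3C007 flags P=1 W=1 U=1 S=0
  [3] read 0x3C idx=30: raw=0x3E007 flags P=1 W=1 U=1 S=0
  ✓ 0x3EA86  — 4 lookups
#1 VA=0xF0742016327 (r,kernel):
  [0] read 0x34 idx=30: raw=0x40007 flags P=1 W=1 U=1 S=0
  [1] read 0x40 idx=29: raw=0x41007 flags P=1 W=1 U=1 S=0
  [2] read 0x41 idx=16: raw=0x45007 flags P=1 W=1 U=1 S=0
  [3] read 0x45 idx=22: raw=0x46007 flags P=1 W=1 U=1 S=0
  ✓ 0x46327  — 4 lookups
#2 VA=0x20300C0FE55 (r,kernel):
  [0] read 0x34 idx=4: raw=0x48007 flags P=1 W=1 U=1 S=0
  [1] read 0x48 idx=12: raw=0x49007 flags P=1 W=1 U=1 S=0
  [2] read 0x49 idx=6: raw=0x4B007 flags P=1 W=1 U=1 S=0
  [3] read 0x4B idx=15: raw=0x4E007 flags P=1 W=1 U=1 S=0
  ✓ 0x4EE55  — 4 lookups
#3 VA=0x50000000EA7 (r,kernel):
  [0] read 0x34 idx=10: raw=0x4E000 flags P=0 W=0 U=0 S=0
  → PAGE_NOT_PRESENT  (1 entries read)
#4 VA=0xA0040E0E319 (r,kernel):
  [0] read 0x34 idx=20: raw=0x52007 flags P=1 W=1 U=1 S=0
  [1] read 0x52 idx=1: raw=0x55007 flags P=1 W=1 U=1 S=0
  [2] read 0x55 idx=7: raw=0x57007 flags P=1 W=1 U=1 S=0
  [3] read 0x57 idx=14: raw=0x5A007 flags P=1 W=1 U=1 S=0
  ✓ 0x5A319  — 4 lookups
#5 VA=0x581C2E07E1A (r,kernel):
  [0] read 0x34 idx=11: raw=0x5D007 flags P=1 W=1 U=1 S=0
  [1] read 0x5D idx=7: raw=0x60007 flags P=1 W=1 U=1 S=0
  [2] read 0x60 idx=23: raw=0x63007 flags P=1 W=1 U=1 S=0
  [3] read 0x63 idx=7: raw=0x66007 flags P=1 W=1 U=1 S=0
  ✓ 0x66E1A  — 4 lookups
#6 VA=0xD03800008DA (r,kernel):
  [0] read 0x34 idx=26: raw=0x69007 flags P=1 W=1 U=1 S=0
  [1] read 0x69 idx=14: raw=0x28002 flags P=0 W=1 U=0 S=0
  → PAGE_NOT_PRESENT  (2 entries read)
#7 VA=0x87012058AE (r,kernel):
  [0] read 0x34 idx=1: raw=0x6B007 flags P=1 W=1 U=1 S=0
  [1] read 0x6B idx=28: raw=0x6D007 flags P=1 W=1 U=1 S=0
  [2] read 0x6D idx=9: raw=0x71007 flags P=1 W=1 U=1 S=0
  [3] read 0x71 idx=5: raw=0x74007 flags P=1 W=1 U=1 S=0
  ✓ 0x748AE  — 4 lookups

Access #0 PA: 0x3EA86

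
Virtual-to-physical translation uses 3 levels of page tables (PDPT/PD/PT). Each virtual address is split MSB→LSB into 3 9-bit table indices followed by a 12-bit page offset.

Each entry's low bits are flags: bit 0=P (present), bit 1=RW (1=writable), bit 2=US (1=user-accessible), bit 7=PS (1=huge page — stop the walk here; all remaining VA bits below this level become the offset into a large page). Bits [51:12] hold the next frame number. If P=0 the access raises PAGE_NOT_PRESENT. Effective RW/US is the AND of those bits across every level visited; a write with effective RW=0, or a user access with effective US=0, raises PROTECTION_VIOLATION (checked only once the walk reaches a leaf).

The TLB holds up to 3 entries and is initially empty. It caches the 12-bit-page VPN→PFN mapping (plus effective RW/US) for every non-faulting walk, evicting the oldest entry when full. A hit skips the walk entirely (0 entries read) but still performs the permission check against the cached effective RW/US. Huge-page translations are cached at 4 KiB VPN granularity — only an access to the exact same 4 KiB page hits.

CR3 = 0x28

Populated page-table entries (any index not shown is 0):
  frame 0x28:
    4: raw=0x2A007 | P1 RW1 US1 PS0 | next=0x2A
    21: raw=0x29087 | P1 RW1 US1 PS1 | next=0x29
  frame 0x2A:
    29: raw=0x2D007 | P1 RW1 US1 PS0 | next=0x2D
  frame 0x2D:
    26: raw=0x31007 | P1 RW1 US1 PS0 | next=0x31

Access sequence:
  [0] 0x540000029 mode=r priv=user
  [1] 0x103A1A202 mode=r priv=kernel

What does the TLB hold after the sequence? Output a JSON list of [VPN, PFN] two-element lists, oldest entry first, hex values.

Trace:
#0 VA=0x540000029 (r,user):
  L0: frame=0x28 idx=21 entry=0x29087 [P=1 RW=1 US=1 PS=1]
  ⇒ phys 0x29029 (huge @L0)  [1 reads]
#1 VA=0x103A1A202 (r,kernel):
  L0: frame=0x28 idx=4 entry=0x2A007 [P=1 RW=1 US=1 PS=0]
  L1: frame=0x2A idx=29 entry=0x2D007 [P=1 RW=1 US=1 PS=0]
  L2: frame=0x2D idx=26 entry=0x31007 [P=1 RW=1 US=1 PS=0]
  ⇒ phys 0x31202  [3 reads]

TLB: [["0x540000", "0x29"], ["0x103A1A", "0x31"]]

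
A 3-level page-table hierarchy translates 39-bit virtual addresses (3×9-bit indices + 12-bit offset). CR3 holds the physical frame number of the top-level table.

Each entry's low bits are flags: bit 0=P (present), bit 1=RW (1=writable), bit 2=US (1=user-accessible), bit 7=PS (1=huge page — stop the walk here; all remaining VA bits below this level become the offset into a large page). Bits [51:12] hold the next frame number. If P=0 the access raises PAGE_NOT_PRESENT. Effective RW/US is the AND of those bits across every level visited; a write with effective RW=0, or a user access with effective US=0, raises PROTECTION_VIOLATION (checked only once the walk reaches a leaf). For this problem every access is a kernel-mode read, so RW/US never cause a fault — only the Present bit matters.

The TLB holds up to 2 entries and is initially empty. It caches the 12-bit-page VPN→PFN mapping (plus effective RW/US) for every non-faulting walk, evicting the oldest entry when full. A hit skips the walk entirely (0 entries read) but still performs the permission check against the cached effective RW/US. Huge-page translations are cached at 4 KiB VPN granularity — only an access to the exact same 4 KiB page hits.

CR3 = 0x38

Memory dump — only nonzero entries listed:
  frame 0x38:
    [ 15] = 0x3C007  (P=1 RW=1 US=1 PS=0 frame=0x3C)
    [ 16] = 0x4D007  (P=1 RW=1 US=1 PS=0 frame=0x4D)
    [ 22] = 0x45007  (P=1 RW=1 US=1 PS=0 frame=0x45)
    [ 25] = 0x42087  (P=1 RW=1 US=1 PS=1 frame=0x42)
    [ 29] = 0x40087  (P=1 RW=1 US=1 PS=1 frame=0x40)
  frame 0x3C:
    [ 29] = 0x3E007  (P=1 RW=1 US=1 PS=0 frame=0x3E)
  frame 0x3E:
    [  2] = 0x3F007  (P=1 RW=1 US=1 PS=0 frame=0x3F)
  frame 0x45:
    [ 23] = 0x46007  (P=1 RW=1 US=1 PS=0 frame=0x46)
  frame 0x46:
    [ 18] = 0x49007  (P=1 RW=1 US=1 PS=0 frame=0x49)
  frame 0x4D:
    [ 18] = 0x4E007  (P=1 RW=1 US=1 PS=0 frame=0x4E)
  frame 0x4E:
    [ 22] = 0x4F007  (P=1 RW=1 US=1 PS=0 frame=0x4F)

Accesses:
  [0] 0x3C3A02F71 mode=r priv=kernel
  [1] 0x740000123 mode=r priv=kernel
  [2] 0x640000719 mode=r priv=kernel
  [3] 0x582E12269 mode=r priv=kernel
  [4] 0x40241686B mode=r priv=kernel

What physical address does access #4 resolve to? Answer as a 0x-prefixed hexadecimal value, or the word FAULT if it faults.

Per-access translation:
#0 VA=0x3C3A02F71 (r,kernel):
  [0] read 0x38 idx=15: raw=0x3C007 flags P=1 W=1 U=1 S=0
  [1] read 0x3C idx=29: raw=0x3E007 flags P=1 W=1 U=1 S=0
  [2] read 0x3E idx=2: raw=0x3F007 flags P=1 W=1 U=1 S=0
  → PA=0x3FF71  (3 entries read)
#1 VA=0x740000123 (r,kernel):
  [0] read 0x38 idx=29: raw=0x40087 flags P=1 W=1 U=1 S=1
  → PA=0x40123 (huge @L0)  (1 entries read)
#2 VA=0x640000719 (r,kernel):
  [0] read 0x38 idx=25: raw=0x42087 flags P=1 W=1 U=1 S=1
  → PA=0x42719 (huge @L0)  (1 entries read)
#3 VA=0x582E12269 (r,kernel):
  [0] read 0x38 idx=22: raw=0x45007 flags P=1 W=1 U=1 S=0
  [1] read 0x45 idx=23: raw=0x46007 flags P=1 W=1 U=1 S=0
  [2] read 0x46 idx=18: raw=0x49007 flags P=1 W=1 U=1 S=0
  → PA=0x49269  (3 entries read)
#4 VA=0x40241686B (r,kernel):
  [0] read 0x38 idx=16: raw=0x4D007 flags P=1 W=1 U=1 S=0
  [1] read 0x4D idx=18: raw=0x4E007 flags P=1 W=1 U=1 S=0
  [2] read 0x4E idx=22: raw=0x4F007 flags P=1 W=1 U=1 S=0
  → PA=0x4F86B  (3 entries read)

Access #4 PA: 0x4F86B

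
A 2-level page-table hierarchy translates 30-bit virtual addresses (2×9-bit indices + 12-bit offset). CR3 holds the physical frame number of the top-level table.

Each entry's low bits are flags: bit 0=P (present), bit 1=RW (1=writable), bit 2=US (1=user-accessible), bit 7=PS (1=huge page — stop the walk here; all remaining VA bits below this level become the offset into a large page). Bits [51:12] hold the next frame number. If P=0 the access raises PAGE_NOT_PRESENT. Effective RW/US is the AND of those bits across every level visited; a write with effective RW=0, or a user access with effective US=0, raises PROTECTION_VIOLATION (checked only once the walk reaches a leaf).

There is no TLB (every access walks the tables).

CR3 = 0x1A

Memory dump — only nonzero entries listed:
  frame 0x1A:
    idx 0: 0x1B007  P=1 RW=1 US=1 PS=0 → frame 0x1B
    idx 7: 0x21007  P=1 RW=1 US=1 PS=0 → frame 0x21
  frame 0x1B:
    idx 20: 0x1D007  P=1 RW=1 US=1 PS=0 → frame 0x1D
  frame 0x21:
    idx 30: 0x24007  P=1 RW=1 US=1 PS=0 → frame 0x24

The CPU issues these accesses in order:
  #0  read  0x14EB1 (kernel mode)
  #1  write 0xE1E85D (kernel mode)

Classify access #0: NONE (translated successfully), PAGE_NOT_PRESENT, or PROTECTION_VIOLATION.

Per-access translation:
#0 VA=0x14EB1 (r,kernel):
  L0 @0x1A[0] → 0x1B007  P=1,RW=1,US=1,PS=0
  L1 @0x1B[20] → 0x1D007  P=1,RW=1,US=1,PS=0
  → PA=0x1DEB1  (2 entries read)
#1 VA=0xE1E85D (w,kernel):
  L0 @0x1A[7] → 0x21007  P=1,RW=1,US=1,PS=0
  L1 @0x21[30] → 0x24007  P=1,RW=1,US=1,PS=0
  → PA=0x2485D  (2 entries read)

Access #0 fault: NONE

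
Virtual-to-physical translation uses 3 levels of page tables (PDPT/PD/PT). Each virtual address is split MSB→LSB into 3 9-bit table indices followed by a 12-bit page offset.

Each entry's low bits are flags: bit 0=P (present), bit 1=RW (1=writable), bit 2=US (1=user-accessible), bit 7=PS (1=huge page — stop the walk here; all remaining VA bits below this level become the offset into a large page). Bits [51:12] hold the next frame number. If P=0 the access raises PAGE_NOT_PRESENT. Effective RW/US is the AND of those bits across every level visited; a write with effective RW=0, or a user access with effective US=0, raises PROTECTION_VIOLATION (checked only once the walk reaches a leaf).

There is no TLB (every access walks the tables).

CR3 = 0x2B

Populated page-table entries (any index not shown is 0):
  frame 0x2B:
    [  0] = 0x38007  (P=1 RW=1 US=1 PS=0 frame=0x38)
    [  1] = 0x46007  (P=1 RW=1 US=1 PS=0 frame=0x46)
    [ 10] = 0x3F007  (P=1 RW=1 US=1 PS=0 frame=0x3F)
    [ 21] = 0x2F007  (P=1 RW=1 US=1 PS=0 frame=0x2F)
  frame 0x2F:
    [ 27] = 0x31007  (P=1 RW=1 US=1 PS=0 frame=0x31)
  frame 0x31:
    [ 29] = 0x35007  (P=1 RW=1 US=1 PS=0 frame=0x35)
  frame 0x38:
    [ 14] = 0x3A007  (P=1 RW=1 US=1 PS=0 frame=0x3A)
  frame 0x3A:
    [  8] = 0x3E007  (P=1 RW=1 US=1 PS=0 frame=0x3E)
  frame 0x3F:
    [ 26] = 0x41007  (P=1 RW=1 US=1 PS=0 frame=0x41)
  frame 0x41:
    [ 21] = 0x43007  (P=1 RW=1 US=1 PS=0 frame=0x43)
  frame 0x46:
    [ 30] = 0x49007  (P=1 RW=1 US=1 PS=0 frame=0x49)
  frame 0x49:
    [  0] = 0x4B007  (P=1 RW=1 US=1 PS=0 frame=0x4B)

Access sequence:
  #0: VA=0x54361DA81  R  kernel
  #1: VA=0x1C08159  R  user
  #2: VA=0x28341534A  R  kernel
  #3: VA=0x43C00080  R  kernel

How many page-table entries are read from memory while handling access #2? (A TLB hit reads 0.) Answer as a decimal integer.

Walk each access:
#0 VA=0x54361DA81 (r,kernel):
  L0 @0x2B[21] → 0x2F007  P=1,RW=1,US=1,PS=0
  L1 @0x2F[27] → 0x31007  P=1,RW=1,US=1,PS=0
  L2 @0x31[29] → 0x35007  P=1,RW=1,US=1,PS=0
  → PA=0x35A81  (3 entries read)
#1 VA=0x1C08159 (r,user):
  L0 @0x2B[0] → 0x38007  P=1,RW=1,US=1,PS=0
  L1 @0x38[14] → 0x3A007  P=1,RW=1,US=1,PS=0
  L2 @0x3A[8] → 0x3E007  P=1,RW=1,US=1,PS=0
  → PA=0x3E159  (3 entries read)
#2 VA=0x28341534A (r,kernel):
  L0 @0x2B[10] → 0x3F007  P=1,RW=1,US=1,PS=0
  L1 @0x3F[26] → 0x41007  P=1,RW=1,US=1,PS=0
  L2 @0x41[21] → 0x43007  P=1,RW=1,US=1,PS=0
  → PA=0x4334A  (3 entries read)
#3 VA=0x43C00080 (r,kernel):
  L0 @0x2B[1] → 0x46007  P=1,RW=1,US=1,PS=0
  L1 @0x46[30] → 0x49007  P=1,RW=1,US=1,PS=0
  L2 @0x49[0] → 0x4B007  P=1,RW=1,US=1,PS=0
  → PA=0x4B080  (3 entries read)

Entries read for #2: 3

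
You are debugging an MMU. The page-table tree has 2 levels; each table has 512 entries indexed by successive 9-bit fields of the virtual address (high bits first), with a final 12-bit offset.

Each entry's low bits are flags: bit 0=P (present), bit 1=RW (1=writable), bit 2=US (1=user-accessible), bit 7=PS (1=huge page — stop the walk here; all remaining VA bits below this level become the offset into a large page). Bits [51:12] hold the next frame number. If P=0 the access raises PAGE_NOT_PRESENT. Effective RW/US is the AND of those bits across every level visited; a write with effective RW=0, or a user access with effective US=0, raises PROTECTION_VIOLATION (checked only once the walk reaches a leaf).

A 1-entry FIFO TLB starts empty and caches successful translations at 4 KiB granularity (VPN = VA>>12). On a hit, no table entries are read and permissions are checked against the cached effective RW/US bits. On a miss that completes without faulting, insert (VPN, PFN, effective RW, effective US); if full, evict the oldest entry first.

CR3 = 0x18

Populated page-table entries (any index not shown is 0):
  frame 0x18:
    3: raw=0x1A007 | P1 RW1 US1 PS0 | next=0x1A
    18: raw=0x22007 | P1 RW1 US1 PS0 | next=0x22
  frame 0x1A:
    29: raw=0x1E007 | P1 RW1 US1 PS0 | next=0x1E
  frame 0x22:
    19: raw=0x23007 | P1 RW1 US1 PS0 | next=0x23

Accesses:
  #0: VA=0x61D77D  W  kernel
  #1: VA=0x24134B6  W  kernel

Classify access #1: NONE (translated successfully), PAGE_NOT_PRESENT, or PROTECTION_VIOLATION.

Per-access translation:
#0 VA=0x61D77D (w,kernel):
  L0: frame=0x18 idx=3 entry=0x1A007 [P=1 RW=1 US=1 PS=0]
  L1: frame=0x1A idx=29 entry=0x1E007 [P=1 RW=1 US=1 PS=0]
  → PA=0x1E77D  (2 entries read)
#1 VA=0x24134B6 (w,kernel):
  L0: frame=0x18 idx=18 entry=0x22007 [P=1 RW=1 US=1 PS=0]
  L1: frame=0x22 idx=19 entry=0x23007 [P=1 RW=1 US=1 PS=0]
  → PA=0x234B6  (2 entries read)

Access #1 fault: NONE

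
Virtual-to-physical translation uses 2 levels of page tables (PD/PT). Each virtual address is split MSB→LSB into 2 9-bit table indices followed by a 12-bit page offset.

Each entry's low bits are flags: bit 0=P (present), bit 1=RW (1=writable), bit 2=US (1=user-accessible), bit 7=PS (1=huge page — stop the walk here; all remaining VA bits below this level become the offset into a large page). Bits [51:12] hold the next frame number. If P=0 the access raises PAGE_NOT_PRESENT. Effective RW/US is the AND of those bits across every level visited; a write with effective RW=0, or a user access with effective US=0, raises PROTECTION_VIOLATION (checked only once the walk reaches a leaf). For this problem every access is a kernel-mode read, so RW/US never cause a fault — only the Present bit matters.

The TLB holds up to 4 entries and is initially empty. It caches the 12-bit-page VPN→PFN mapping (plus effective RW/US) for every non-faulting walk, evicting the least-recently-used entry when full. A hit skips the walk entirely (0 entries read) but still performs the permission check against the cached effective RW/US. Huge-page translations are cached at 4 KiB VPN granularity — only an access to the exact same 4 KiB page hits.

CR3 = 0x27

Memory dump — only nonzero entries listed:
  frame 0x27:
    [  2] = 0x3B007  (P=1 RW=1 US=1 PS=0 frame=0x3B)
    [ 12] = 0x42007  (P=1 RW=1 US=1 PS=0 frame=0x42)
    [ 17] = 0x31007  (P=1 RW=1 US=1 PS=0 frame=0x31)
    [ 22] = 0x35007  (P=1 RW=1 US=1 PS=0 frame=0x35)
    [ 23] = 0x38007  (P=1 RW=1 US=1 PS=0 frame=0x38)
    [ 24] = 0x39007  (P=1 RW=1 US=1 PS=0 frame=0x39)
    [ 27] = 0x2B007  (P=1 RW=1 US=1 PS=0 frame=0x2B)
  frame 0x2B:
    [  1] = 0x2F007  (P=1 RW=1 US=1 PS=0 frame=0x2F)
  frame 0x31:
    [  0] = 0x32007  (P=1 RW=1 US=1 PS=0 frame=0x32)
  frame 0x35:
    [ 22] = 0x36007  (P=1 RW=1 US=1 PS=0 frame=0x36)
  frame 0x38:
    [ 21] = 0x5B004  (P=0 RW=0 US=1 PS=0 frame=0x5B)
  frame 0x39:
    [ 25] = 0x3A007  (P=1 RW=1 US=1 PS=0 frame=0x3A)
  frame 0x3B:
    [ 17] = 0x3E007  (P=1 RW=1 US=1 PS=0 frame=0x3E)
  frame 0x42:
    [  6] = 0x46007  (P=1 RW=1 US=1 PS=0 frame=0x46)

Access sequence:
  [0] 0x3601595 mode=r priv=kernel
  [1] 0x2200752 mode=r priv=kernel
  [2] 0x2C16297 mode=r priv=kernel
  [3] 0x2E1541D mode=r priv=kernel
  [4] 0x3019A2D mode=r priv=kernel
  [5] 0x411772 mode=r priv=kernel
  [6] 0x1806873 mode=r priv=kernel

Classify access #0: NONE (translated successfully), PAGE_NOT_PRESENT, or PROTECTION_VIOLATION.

Per-access translation:
#0 VA=0x3601595 (r,kernel):
  [0] read 0x27 idx=27: raw=0x2B007 flags P=1 W=1 U=1 S=0
  [1] read 0x2B idx=1: raw=0x2F007 flags P=1 W=1 U=1 S=0
  ⇒ phys 0x2F595  [2 reads]
#1 VA=0x2200752 (r,kernel):
  [0] read 0x27 idx=17: raw=0x31007 flags P=1 W=1 U=1 S=0
  [1] read 0x31 idx=0: raw=0x32007 flags P=1 W=1 U=1 S=0
  ⇒ phys 0x32752  [2 reads]
#2 VA=0x2C16297 (r,kernel):
  [0] read 0x27 idx=22: raw=0x35007 flags P=1 W=1 U=1 S=0
  [1] read 0x35 idx=22: raw=0x36007 flags P=1 W=1 U=1 S=0
  ⇒ phys 0x36297  [2 reads]
#3 VA=0x2E1541D (r,kernel):
  [0] read 0x27 idx=23: raw=0x38007 flags P=1 W=1 U=1 S=0
  [1] read 0x38 idx=21: raw=0x5B004 flags P=0 W=0 U=1 S=0
  → PAGE_NOT_PRESENT  (2 entries read)
#4 VA=0x3019A2D (r,kernel):
  [0] read 0x27 idx=24: raw=0x39007 flags P=1 W=1 U=1 S=0
  [1] read 0x39 idx=25: raw=0x3A007 flags P=1 W=1 U=1 S=0
  ⇒ phys 0x3AA2D  [2 reads]
#5 VA=0x411772 (r,kernel):
  [0] read 0x27 idx=2: raw=0x3B007 flags P=1 W=1 U=1 S=0
  [1] read 0x3B idx=17: raw=0x3E007 flags P=1 W=1 U=1 S=0
  ⇒ phys 0x3E772  [2 reads]
#6 VA=0x1806873 (r,kernel):
  [0] read 0x27 idx=12: raw=0x42007 flags P=1 W=1 U=1 S=0
  [1] read 0x42 idx=6: raw=0x46007 flags P=1 W=1 U=1 S=0
  ⇒ phys 0x46873  [2 reads]

Access #0 fault: NONE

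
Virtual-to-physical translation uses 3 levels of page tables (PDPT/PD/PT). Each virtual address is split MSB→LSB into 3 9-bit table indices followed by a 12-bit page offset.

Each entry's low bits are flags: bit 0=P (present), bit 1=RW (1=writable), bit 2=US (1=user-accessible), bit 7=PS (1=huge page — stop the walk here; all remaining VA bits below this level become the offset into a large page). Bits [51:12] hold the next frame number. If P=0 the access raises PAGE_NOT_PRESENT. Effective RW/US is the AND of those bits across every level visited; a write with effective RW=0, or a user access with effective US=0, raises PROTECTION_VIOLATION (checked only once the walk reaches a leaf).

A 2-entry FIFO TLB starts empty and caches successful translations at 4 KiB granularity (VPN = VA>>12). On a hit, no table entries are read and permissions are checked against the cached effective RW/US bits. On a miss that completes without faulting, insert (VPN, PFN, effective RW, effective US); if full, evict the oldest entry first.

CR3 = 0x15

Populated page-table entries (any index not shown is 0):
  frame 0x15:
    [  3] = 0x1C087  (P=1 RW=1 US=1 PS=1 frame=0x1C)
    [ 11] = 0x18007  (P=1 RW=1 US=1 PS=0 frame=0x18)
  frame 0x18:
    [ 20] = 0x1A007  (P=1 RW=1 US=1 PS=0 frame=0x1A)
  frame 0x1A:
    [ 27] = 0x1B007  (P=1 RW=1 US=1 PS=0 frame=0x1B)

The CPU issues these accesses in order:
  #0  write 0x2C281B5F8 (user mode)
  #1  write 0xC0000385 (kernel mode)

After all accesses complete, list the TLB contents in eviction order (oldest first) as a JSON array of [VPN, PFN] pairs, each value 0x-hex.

Walk each access:
#0 VA=0x2C281B5F8 (w,user):
  L0 @0x15[11] → 0x18007  P=1,RW=1,US=1,PS=0
  L1 @0x18[20] → 0x1A007  P=1,RW=1,US=1,PS=0
  L2 @0x1A[27] → 0x1B007  P=1,RW=1,US=1,PS=0
  → PA=0x1B5F8  (3 entries read)
#1 VA=0xC0000385 (w,kernel):
  L0 @0x15[3] → 0x1C087  P=1,RW=1,US=1,PS=1
  → PA=0x1C385 (huge @L0)  (1 entries read)

TLB: [["0x2C281B", "0x1B"], ["0xC0000", "0x1C"]]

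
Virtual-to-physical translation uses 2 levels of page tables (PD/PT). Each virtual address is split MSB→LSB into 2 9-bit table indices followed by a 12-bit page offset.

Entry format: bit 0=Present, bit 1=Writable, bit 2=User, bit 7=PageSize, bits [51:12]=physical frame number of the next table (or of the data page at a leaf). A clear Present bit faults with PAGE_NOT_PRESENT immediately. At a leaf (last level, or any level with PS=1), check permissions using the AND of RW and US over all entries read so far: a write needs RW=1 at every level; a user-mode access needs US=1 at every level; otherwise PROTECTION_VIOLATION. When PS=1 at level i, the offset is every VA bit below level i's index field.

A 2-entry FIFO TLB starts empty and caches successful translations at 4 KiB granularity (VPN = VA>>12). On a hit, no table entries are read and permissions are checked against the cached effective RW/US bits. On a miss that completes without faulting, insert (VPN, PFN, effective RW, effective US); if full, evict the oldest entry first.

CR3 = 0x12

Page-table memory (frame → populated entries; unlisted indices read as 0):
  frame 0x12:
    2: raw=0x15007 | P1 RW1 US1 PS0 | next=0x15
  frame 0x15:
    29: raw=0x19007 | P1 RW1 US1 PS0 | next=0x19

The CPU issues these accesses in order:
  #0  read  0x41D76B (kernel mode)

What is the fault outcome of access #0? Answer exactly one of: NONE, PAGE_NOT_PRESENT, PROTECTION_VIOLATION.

Per-access translation:
#0 VA=0x41D76B (r,kernel):
  L0: frame=0x12 idx=2 entry=0x15007 [P=1 RW=1 US=1 PS=0]
  L1: frame=0x15 idx=29 entry=0x19007 [P=1 RW=1 US=1 PS=0]
  ⇒ phys 0x1976B  [2 reads]

Access #0 fault: NONE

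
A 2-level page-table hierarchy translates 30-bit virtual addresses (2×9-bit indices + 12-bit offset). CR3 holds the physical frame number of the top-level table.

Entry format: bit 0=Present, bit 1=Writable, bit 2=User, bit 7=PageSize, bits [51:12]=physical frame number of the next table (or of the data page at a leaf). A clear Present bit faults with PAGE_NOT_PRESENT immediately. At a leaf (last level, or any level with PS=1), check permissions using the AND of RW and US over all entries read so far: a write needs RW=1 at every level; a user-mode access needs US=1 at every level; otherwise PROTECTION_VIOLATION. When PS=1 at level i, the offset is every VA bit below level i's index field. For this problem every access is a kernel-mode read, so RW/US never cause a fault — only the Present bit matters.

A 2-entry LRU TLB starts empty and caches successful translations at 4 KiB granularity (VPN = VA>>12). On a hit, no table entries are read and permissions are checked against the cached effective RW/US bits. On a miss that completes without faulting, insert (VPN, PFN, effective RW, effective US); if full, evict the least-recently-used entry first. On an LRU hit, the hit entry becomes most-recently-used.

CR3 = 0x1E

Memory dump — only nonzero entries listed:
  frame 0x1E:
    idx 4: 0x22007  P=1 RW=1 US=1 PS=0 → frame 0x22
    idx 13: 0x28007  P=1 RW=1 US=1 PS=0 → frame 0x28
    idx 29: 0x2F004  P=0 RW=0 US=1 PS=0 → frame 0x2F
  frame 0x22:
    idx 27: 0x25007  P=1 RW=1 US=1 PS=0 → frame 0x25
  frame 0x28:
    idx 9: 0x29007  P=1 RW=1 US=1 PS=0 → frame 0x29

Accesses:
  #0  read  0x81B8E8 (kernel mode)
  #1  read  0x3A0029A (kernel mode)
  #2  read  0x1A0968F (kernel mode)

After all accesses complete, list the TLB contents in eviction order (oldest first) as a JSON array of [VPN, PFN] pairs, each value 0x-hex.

Per-access translation:
#0 VA=0x81B8E8 (r,kernel):
  lvl0: tbl 0x1E, slot 4 ⇒ 0x22007 (P1/RW1/US1/PS0)
  lvl1: tbl 0x22, slot 27 ⇒ 0x25007 (P1/RW1/US1/PS0)
  → PA=0x258E8  (2 entries read)
#1 VA=0x3A0029A (r,kernel):
  lvl0: tbl 0x1E, slot 29 ⇒ 0x2F004 (P0/RW0/US1/PS0)
  ⇒ fault: PAGE_NOT_PRESENT  — 1 lookups
#2 VA=0x1A0968F (r,kernel):
  lvl0: tbl 0x1E, slot 13 ⇒ 0x28007 (P1/RW1/US1/PS0)
  lvl1: tbl 0x28, slot 9 ⇒ 0x29007 (P1/RW1/US1/PS0)
  → PA=0x2968F  (2 entries read)

TLB: [["0x81B", "0x25"], ["0x1A09", "0x29"]]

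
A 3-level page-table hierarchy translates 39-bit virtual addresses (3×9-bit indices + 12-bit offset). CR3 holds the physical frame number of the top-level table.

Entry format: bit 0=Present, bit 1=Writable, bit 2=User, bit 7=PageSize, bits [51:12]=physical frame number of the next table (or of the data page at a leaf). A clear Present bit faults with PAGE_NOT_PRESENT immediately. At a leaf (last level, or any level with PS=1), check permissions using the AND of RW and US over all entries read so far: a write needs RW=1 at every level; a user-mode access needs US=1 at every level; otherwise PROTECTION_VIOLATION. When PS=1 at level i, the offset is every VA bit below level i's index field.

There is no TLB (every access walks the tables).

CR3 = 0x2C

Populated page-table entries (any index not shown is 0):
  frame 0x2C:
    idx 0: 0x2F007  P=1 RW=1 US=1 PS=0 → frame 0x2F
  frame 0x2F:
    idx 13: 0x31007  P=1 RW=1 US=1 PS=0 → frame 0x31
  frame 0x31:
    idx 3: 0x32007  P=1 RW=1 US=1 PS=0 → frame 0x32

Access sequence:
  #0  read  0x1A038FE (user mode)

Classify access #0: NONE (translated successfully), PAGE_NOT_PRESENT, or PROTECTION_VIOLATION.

Trace:
#0 VA=0x1A038FE (r,user):
  lvl0: tbl 0x2C, slot 0 ⇒ 0x2F007 (P1/RW1/US1/PS0)
  lvl1: tbl 0x2F, slot 13 ⇒ 0x31007 (P1/RW1/US1/PS0)
  lvl2: tbl 0x31, slot 3 ⇒ 0x32007 (P1/RW1/US1/PS0)
  ✓ 0x328FE  — 3 lookups

Access #0 fault: NONE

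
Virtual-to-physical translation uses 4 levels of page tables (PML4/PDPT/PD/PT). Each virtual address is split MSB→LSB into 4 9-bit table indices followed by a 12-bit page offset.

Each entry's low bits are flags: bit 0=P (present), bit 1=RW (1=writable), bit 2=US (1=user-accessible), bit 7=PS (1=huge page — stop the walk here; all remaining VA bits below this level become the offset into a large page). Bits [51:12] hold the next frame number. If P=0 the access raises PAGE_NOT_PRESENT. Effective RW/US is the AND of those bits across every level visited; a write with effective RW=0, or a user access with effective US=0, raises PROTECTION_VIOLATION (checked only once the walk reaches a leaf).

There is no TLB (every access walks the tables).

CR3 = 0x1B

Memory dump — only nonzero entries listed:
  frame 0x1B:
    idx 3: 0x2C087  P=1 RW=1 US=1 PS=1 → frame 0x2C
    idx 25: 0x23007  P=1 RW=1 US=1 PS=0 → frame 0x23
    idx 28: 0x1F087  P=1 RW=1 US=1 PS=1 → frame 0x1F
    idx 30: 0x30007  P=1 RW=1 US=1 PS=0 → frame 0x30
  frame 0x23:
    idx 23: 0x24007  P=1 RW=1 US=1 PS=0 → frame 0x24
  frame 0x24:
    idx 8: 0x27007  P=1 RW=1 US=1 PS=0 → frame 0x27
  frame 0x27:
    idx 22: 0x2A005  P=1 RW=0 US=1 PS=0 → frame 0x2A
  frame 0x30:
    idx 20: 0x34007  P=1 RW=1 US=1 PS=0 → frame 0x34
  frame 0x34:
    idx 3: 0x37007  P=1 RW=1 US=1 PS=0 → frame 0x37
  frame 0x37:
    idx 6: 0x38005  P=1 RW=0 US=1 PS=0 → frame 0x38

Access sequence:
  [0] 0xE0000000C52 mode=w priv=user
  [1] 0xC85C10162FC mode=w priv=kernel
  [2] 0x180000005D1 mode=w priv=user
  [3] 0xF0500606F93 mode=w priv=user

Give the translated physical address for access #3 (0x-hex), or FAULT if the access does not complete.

Trace:
#0 VA=0xE0000000C52 (w,user):
  lvl0: tbl 0x1B, slot 28 ⇒ 0x1F087 (P1/RW1/US1/PS1)
  → PA=0x1FC52 (huge @L0)  (1 entries read)
#1 VA=0xC85C10162FC (w,kernel):
  lvl0: tbl 0x1B, slot 25 ⇒ 0x23007 (P1/RW1/US1/PS0)
  lvl1: tbl 0x23, slot 23 ⇒ 0x24007 (P1/RW1/US1/PS0)
  lvl2: tbl 0x24, slot 8 ⇒ 0x27007 (P1/RW1/US1/PS0)
  lvl3: tbl 0x27, slot 22 ⇒ 0x2A005 (P1/RW0/US1/PS0)
  ⇒ fault: PROTECTION_VIOLATION  — 4 lookups
#2 VA=0x180000005D1 (w,user):
  lvl0: tbl 0x1B, slot 3 ⇒ 0x2C087 (P1/RW1/US1/PS1)
  → PA=0x2C5D1 (huge @L0)  (1 entries read)
#3 VA=0xF0500606F93 (w,user):
  lvl0: tbl 0x1B, slot 30 ⇒ 0x30007 (P1/RW1/US1/PS0)
  lvl1: tbl 0x30, slot 20 ⇒ 0x34007 (P1/RW1/US1/PS0)
  lvl2: tbl 0x34, slot 3 ⇒ 0x37007 (P1/RW1/US1/PS0)
  lvl3: tbl 0x37, slot 6 ⇒ 0x38005 (P1/RW0/US1/PS0)
  ⇒ fault: PROTECTION_VIOLATION  — 4 lookups

Access #3 PA: FAULT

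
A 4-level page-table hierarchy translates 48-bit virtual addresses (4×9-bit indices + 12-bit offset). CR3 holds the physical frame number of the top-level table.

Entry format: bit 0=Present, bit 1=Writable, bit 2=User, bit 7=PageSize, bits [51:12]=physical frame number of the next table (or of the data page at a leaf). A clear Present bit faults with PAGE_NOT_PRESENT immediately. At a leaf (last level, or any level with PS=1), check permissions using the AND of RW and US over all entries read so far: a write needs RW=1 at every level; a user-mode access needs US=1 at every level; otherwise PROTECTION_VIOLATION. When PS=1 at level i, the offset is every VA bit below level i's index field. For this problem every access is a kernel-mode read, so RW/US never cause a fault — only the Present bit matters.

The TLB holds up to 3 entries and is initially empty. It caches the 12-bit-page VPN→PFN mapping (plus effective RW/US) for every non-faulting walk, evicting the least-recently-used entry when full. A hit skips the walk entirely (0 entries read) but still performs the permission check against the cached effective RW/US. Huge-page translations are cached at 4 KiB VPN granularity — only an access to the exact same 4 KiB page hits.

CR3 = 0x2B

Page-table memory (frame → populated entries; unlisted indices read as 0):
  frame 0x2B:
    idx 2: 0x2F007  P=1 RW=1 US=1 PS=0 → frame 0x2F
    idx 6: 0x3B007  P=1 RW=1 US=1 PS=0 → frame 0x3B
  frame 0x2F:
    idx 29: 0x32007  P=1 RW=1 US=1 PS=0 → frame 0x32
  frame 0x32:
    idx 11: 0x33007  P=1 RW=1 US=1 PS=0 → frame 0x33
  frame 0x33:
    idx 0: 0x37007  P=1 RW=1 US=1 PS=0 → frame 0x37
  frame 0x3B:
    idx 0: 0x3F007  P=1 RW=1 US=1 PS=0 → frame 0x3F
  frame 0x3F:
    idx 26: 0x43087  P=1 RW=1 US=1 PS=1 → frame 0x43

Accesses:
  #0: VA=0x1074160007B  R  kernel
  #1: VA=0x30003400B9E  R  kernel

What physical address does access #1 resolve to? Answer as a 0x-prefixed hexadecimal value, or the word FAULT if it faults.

Per-access translation:
#0 VA=0x1074160007B (r,kernel):
  L0: frame=0x2B idx=2 entry=0x2F007 [P=1 RW=1 US=1 PS=0]
  L1: frame=0x2F idx=29 entry=0x32007 [P=1 RW=1 US=1 PS=0]
  L2: frame=0x32 idx=11 entry=0x33007 [P=1 RW=1 US=1 PS=0]
  L3: frame=0x33 idx=0 entry=0x37007 [P=1 RW=1 US=1 PS=0]
  → PA=0x3707B  (4 entries read)
#1 VA=0x30003400B9E (r,kernel):
  L0: frame=0x2B idx=6 entry=0x3B007 [P=1 RW=1 US=1 PS=0]
  L1: frame=0x3B idx=0 entry=0x3F007 [P=1 RW=1 US=1 PS=0]
  L2: frame=0x3F idx=26 entry=0x43087 [P=1 RW=1 US=1 PS=1]
  → PA=0x43B9E (huge @L2)  (3 entries read)

Access #1 PA: 0x43B9E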